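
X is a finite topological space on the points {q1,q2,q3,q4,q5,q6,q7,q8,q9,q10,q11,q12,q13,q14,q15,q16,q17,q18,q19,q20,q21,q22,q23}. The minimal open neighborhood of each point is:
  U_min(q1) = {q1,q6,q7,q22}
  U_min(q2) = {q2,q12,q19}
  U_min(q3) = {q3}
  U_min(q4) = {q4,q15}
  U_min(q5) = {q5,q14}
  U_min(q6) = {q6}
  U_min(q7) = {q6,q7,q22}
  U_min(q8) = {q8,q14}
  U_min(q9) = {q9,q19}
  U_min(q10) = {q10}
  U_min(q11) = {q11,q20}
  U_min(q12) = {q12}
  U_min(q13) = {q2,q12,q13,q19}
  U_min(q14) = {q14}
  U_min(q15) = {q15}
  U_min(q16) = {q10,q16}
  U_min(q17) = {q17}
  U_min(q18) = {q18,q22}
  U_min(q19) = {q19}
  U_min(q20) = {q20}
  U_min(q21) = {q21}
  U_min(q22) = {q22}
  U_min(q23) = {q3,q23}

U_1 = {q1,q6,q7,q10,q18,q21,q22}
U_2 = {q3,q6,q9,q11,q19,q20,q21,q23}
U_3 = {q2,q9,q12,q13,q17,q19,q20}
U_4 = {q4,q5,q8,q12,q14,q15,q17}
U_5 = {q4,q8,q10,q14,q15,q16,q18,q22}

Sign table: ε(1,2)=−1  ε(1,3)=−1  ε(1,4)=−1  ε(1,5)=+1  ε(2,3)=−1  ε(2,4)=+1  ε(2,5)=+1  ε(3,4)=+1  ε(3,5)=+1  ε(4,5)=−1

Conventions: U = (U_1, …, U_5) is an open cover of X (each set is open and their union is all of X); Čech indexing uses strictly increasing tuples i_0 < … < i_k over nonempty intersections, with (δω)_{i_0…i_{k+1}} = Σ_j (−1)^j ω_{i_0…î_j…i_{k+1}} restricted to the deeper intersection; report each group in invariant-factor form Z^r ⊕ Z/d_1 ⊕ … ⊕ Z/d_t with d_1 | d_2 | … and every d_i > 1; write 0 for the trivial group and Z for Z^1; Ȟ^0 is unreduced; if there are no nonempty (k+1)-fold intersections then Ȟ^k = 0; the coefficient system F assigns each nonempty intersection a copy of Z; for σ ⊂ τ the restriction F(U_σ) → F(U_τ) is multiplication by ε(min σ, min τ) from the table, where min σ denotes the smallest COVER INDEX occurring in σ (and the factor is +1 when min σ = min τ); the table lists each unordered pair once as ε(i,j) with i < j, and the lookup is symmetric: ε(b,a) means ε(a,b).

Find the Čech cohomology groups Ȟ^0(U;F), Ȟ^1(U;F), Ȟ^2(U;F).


cover nerve:
  U12={q6,q21} U15={q10,q18,q22} U23={q9,q19,q20} U34={q12,q17} U45={q4,q8,q14,q15}
C dims 5,5; δ0: rk 5, SNF 1^4·2
Ȟ^0: (5−5)−0=0 ⇒ 0
Ȟ^1: (5−0)−5=0 plus torsion [2] ⇒ Z/2
Ȟ^2: (0−0)−0=0 ⇒ 0

Ȟ^0 = 0; Ȟ^1 = Z/2; Ȟ^2 = 0


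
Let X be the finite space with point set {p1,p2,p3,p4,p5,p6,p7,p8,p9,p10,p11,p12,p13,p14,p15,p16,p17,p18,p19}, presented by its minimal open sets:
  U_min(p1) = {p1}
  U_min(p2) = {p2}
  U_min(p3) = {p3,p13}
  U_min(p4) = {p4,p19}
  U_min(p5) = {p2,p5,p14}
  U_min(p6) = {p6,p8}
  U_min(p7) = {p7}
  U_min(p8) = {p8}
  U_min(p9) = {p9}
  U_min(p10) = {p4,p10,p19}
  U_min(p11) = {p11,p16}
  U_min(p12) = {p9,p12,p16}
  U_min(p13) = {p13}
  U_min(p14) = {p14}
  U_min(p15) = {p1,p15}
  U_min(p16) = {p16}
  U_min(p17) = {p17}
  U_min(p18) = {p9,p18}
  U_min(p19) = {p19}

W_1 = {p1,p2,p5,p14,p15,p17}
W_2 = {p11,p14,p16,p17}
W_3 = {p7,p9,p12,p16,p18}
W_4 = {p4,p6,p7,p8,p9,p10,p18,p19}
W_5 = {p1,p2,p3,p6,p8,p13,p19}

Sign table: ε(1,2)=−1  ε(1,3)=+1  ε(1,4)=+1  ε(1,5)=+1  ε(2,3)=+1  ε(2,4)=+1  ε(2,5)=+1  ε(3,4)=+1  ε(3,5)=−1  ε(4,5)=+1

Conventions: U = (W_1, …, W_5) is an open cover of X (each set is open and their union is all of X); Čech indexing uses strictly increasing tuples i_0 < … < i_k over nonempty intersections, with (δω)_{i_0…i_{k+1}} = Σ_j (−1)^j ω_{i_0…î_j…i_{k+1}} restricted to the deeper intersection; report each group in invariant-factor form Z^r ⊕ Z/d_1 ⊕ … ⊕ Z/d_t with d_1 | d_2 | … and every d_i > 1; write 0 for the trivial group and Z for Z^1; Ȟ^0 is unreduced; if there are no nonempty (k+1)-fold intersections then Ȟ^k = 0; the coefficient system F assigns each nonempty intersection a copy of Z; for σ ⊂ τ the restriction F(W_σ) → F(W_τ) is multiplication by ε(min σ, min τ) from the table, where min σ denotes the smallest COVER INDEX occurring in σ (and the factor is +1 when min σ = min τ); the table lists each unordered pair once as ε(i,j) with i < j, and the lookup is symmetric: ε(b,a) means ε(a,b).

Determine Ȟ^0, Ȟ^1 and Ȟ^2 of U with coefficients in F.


Ȟ^0 ≅ 0, Ȟ^1 ≅ Z/2 and Ȟ^2 ≅ 0

cover nerve:
  W12={p14,p17} W15={p1,p2} W23={p16} W34={p7,p9,p18} W45={p6,p8,p19}
C dims 5,5; δ0: rk 5, SNF 1^4·2
Ȟ^0: (5−5)−0=0 ⇒ 0
Ȟ^1: (5−0)−5=0 plus torsion [2] ⇒ Z/2
Ȟ^2: (0−0)−0=0 ⇒ 0


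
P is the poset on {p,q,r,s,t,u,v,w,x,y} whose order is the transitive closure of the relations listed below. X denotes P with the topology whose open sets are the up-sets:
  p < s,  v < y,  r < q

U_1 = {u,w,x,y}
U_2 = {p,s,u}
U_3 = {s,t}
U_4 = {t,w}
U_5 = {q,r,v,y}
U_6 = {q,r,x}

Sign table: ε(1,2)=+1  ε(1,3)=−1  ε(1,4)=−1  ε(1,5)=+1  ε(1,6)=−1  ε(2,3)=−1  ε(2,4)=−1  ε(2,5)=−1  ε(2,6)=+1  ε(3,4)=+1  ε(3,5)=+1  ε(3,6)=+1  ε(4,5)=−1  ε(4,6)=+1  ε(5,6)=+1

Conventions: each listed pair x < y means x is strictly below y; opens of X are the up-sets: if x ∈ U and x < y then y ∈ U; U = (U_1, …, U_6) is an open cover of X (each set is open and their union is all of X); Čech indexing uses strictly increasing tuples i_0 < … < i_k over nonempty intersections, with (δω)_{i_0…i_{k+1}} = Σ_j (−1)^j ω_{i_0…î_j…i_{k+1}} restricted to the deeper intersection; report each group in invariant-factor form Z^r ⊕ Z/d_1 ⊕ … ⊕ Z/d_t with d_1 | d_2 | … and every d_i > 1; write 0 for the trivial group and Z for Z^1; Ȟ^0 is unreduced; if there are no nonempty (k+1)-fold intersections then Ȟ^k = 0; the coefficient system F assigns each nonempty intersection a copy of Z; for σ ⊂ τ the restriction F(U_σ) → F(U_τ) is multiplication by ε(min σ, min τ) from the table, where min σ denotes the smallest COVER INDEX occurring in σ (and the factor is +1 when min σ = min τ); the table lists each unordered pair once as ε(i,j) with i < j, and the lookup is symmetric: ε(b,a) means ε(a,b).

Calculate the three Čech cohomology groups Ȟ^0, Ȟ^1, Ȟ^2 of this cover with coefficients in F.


cover nerve:
  U12={u} U14={w} U15={y} U16={x} U23={s} U34={t} U56={q,r}
C dims 6,7; δ0: rk 6, SNF 1^5·2
Ȟ^0: (6−6)−0=0 ⇒ 0
Ȟ^1: (7−0)−6=1 plus torsion [2] ⇒ Z ⊕ Z/2
Ȟ^2: (0−0)−0=0 ⇒ 0

Ȟ^0 ≅ 0,  Ȟ^1 ≅ Z ⊕ Z/2,  Ȟ^2 ≅ 0


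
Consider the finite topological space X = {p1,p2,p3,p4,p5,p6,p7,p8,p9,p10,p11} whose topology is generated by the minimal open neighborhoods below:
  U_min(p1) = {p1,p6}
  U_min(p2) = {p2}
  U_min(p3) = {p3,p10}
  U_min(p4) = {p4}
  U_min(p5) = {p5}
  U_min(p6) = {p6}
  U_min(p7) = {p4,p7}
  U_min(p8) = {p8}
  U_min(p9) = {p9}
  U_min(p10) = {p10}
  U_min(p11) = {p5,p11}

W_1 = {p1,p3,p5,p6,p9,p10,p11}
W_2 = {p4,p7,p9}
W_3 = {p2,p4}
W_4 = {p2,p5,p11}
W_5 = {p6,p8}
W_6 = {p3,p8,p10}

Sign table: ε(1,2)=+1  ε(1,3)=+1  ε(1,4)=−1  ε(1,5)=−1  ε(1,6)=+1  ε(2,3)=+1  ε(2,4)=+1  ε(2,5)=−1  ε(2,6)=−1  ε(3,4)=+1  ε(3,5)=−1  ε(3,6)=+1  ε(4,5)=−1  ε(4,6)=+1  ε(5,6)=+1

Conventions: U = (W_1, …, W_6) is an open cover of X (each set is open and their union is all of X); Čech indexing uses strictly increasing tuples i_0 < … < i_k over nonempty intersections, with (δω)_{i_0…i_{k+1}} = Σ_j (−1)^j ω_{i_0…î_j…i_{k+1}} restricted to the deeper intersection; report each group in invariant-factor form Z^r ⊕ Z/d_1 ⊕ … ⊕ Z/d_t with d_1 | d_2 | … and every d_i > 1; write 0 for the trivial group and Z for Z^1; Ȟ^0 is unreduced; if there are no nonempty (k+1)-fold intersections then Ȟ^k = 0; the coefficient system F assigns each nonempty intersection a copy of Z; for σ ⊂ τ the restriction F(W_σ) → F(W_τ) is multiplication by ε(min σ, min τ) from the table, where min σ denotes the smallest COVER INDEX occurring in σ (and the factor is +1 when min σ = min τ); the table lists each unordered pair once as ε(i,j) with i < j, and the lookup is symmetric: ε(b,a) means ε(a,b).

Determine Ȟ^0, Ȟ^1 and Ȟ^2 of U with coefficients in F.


nonempty overlaps:
  W12={p9} W14={p5,p11} W15={p6} W16={p3,p10} W23={p4} W34={p2} W56={p8}
C dims 6,7; δ0: rk 6, SNF 1^5·2
degree 0: 6−6−0 = 0 → Ȟ^0 ≅ 0
degree 1: 7−0−6 = 1 plus torsion [2] → Ȟ^1 ≅ Z ⊕ Z/2
degree 2: 0−0−0 = 0 → Ȟ^2 ≅ 0

Ȟ^0 ≅ 0, Ȟ^1 ≅ Z ⊕ Z/2, Ȟ^2 ≅ 0


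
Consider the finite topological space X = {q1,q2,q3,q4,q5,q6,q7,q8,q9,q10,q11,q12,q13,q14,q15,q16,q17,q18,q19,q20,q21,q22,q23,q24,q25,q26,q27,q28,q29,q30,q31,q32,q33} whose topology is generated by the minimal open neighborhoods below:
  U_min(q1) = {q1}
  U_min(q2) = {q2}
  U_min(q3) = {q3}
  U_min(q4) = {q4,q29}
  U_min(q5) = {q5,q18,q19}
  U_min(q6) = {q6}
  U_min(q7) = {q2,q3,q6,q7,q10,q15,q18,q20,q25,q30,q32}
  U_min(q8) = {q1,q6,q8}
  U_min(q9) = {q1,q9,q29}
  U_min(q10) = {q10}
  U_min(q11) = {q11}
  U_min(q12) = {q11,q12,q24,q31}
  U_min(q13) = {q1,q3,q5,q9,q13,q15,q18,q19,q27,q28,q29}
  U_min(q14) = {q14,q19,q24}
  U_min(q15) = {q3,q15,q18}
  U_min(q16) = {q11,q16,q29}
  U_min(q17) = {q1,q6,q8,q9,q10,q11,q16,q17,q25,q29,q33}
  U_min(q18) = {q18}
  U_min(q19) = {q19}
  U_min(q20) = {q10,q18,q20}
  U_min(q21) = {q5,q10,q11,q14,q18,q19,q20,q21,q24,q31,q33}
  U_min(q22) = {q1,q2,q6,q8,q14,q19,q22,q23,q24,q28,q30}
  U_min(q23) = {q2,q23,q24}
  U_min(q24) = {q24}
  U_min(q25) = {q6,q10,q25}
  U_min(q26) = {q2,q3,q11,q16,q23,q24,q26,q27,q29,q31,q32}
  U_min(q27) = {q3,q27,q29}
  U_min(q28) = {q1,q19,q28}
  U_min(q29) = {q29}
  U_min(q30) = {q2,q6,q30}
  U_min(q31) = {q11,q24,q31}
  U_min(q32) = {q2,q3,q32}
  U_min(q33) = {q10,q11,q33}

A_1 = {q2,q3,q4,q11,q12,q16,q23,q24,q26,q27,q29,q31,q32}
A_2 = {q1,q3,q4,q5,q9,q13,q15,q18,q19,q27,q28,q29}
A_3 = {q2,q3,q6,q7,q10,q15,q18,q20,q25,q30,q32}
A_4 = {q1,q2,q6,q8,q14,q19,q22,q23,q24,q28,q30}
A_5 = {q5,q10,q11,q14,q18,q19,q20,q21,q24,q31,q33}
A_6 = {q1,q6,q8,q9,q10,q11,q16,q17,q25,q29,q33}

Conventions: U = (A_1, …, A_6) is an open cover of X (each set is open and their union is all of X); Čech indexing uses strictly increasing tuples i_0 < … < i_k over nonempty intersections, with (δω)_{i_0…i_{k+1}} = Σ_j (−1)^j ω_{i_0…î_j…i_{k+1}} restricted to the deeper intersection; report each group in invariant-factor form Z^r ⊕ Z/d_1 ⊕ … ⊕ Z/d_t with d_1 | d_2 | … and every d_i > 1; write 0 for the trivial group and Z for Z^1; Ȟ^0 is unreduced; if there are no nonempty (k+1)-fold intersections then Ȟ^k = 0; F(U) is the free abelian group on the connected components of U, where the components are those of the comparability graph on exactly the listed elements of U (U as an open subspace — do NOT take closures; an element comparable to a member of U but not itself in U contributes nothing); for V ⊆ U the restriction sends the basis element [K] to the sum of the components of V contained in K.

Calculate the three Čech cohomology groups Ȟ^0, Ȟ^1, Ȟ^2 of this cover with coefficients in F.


Ȟ^0(U;F) ≅ Z, Ȟ^1(U;F) ≅ 0 and Ȟ^2(U;F) ≅ Z/2

intersection data:
  A12={q3,q4,q27,q29} A13={q2,q3,q32} A14={q2,q23,q24} A15={q11,q24,q31} A16={q11,q16,q29} A23={q3,q15,q18} A24={q1,q19,q28} A25={q5,q18,q19} A26={q1,q9,q29} A34={q2,q6,q30} A35={q10,q18,q20} A36={q6,q10,q25} A45={q14,q19,q24} A46={q1,q6,q8} A56={q10,q11,q33}
  A123={q3} A126={q29} A134={q2} A145={q24} A156={q11} A235={q18} A245={q19} A246={q1} A346={q6} A356={q10}
components per intersection:
  A1: {q2,q3,q4,q11,q12,q16,q23,q24,q26,q27,q29,q31,q32}
  A2: {q1,q3,q4,q5,q9,q13,q15,q18,q19,q27,q28,q29}
  A3: {q2,q3,q6,q7,q10,q15,q18,q20,q25,q30,q32}
  A4: {q1,q2,q6,q8,q14,q19,q22,q23,q24,q28,q30}
  A5: {q5,q10,q11,q14,q18,q19,q20,q21,q24,q31,q33}
  A6: {q1,q6,q8,q9,q10,q11,q16,q17,q25,q29,q33}
  A12: {q3,q4,q27,q29}
  A13: {q2,q3,q32}
  A14: {q2,q23,q24}
  A15: {q11,q24,q31}
  A16: {q11,q16,q29}
  A23: {q3,q15,q18}
  A24: {q1,q19,q28}
  A25: {q5,q18,q19}
  A26: {q1,q9,q29}
  A34: {q2,q6,q30}
  A35: {q10,q18,q20}
  A36: {q6,q10,q25}
  A45: {q14,q19,q24}
  A46: {q1,q6,q8}
  A56: {q10,q11,q33}
  A123: {q3}
  A126: {q29}
  A134: {q2}
  A145: {q24}
  A156: {q11}
  A235: {q18}
  A245: {q19}
  A246: {q1}
  A346: {q6}
  A356: {q10}
C dims 6,15,10; δ0: rk 5, SNF 1^5; δ1: rk 10, SNF 1^9·2
Ȟ^0 = (6 − 5) − 0 = 1, so Ȟ^0 ≅ Z
Ȟ^1 = (15 − 10) − 5 = 0, so Ȟ^1 ≅ 0
Ȟ^2 = (10 − 0) − 10 = 0 plus torsion [2], so Ȟ^2 ≅ Z/2


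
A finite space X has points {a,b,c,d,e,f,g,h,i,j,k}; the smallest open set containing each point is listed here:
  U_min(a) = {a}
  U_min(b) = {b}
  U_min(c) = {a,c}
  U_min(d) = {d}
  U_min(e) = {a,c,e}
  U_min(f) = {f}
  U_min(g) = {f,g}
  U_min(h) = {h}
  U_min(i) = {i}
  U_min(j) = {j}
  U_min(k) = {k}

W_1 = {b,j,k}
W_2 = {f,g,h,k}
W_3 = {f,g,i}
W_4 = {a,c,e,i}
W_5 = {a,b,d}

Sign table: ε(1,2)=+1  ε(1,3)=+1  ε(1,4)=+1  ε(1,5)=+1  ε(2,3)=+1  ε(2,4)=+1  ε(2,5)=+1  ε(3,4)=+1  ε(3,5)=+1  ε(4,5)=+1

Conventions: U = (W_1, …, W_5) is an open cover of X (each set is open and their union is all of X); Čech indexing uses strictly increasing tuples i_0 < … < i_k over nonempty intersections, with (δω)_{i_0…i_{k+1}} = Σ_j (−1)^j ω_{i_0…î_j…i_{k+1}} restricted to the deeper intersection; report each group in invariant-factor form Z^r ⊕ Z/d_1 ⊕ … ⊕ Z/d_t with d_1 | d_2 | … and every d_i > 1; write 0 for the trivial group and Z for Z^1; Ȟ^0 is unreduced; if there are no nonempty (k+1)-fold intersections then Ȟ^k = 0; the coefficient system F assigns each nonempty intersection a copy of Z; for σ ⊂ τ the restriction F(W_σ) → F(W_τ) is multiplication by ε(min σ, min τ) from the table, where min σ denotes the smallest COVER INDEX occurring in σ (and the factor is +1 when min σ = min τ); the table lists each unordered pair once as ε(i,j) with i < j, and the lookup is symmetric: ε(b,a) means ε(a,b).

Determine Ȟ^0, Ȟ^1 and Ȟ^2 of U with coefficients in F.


intersection data:
  W12={k} W15={b} W23={f,g} W34={i} W45={a}
C dims 5,5; δ0: rk 4, SNF 1^4
Ȟ^0 = (5 − 4) − 0 = 1, so Ȟ^0 ≅ Z
Ȟ^1 = (5 − 0) − 4 = 1, so Ȟ^1 ≅ Z
Ȟ^2 = (0 − 0) − 0 = 0, so Ȟ^2 ≅ 0

Ȟ^0 ≅ Z,  Ȟ^1 ≅ Z,  Ȟ^2 ≅ 0


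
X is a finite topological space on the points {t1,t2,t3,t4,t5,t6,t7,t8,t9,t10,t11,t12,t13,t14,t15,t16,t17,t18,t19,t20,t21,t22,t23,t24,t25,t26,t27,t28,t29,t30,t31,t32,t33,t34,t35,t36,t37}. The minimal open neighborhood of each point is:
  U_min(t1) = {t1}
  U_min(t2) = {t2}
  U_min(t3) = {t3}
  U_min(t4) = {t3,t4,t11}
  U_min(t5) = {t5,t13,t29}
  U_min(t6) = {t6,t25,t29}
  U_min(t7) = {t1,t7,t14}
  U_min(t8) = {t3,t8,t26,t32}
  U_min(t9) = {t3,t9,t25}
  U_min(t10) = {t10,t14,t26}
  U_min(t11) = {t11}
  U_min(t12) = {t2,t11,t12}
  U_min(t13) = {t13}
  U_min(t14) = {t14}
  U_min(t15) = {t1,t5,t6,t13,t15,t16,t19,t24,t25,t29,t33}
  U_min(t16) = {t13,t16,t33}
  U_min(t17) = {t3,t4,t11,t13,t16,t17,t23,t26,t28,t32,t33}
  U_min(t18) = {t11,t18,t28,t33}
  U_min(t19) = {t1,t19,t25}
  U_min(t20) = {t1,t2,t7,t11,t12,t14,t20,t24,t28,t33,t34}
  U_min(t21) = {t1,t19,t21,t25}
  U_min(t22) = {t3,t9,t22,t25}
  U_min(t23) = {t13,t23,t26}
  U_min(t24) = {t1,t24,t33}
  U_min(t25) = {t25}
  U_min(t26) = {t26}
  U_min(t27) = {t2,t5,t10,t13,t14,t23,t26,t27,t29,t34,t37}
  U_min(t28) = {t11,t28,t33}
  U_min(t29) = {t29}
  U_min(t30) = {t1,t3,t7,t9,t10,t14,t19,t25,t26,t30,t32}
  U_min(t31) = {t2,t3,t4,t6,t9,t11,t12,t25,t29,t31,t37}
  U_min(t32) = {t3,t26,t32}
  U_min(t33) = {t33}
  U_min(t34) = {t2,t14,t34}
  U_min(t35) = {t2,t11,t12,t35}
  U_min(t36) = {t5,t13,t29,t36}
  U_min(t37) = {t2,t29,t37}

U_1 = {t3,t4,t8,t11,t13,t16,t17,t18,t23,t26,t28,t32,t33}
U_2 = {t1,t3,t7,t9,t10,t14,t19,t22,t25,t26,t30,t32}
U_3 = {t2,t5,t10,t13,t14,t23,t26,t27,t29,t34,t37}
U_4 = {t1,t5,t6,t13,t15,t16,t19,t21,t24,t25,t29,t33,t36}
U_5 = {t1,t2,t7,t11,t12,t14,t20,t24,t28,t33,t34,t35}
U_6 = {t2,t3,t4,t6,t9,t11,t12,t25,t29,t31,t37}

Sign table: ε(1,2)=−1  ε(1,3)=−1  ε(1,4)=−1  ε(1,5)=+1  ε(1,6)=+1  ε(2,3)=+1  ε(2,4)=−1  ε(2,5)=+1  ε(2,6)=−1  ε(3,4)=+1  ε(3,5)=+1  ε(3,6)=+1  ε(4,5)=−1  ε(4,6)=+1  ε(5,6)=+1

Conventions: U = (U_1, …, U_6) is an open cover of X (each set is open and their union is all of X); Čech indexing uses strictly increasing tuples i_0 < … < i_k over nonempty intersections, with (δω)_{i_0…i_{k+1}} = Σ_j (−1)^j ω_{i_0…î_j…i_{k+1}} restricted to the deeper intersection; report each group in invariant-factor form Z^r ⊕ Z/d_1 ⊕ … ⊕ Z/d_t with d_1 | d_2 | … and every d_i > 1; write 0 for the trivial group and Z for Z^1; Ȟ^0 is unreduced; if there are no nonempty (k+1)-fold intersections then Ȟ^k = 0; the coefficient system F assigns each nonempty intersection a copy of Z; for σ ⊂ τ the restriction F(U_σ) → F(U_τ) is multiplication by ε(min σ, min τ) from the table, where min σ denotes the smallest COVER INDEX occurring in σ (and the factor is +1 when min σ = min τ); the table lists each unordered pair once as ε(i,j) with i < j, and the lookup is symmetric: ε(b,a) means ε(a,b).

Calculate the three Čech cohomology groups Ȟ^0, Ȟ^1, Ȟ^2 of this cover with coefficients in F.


Ȟ^0 ≅ 0,  Ȟ^1 ≅ Z/2,  Ȟ^2 ≅ Z

cover nerve:
  U12={t3,t26,t32} U13={t13,t23,t26} U14={t13,t16,t33} U15={t11,t28,t33} U16={t3,t4,t11} U23={t10,t14,t26} U24={t1,t19,t25} U25={t1,t7,t14} U26={t3,t9,t25} U34={t5,t13,t29} U35={t2,t14,t34} U36={t2,t29,t37} U45={t1,t24,t33} U46={t6,t25,t29} U56={t2,t11,t12}
  U123={t26} U126={t3} U134={t13} U145={t33} U156={t11} U235={t14} U245={t1} U246={t25} U346={t29} U356={t2}
C dims 6,15,10; δ0: rk 6, SNF 1^5·2; δ1: rk 9, SNF 1^9
Ȟ^0: (6−6)−0=0 ⇒ 0
Ȟ^1: (15−9)−6=0 plus torsion [2] ⇒ Z/2
Ȟ^2: (10−0)−9=1 ⇒ Z


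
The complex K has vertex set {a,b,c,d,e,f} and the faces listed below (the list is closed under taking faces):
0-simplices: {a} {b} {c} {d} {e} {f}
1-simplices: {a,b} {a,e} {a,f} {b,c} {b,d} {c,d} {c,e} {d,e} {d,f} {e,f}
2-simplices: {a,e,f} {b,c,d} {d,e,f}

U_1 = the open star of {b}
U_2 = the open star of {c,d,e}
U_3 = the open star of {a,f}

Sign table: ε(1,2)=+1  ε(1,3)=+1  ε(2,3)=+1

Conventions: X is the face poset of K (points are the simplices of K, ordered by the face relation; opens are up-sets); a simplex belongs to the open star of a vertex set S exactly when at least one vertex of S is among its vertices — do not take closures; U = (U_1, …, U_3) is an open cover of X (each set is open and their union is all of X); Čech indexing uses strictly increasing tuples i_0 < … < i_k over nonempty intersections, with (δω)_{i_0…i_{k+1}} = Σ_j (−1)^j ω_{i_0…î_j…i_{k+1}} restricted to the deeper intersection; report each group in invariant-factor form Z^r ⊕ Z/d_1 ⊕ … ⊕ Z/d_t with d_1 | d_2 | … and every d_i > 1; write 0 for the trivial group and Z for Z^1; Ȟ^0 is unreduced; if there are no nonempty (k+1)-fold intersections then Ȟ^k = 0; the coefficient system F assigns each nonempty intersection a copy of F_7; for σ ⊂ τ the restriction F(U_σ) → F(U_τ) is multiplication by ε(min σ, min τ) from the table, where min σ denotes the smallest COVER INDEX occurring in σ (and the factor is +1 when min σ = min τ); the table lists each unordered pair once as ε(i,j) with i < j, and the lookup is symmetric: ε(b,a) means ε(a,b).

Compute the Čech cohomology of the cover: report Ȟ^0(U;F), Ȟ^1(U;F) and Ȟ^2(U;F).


Ȟ^0 = Z/7,  Ȟ^1 = Z/7,  Ȟ^2 = 0

nonempty intersections:
  U1={{b},{a,b},{b,c},{b,d},{b,c,d}} U2={{c},{d},{e},{a,e},{b,c},{b,d},{c,d},{c,e},{d,e},{d,f},{e,f},{a,e,f},{b,c,d},{d,e,f}} U3={{a},{f},{a,b},{a,e},{a,f},{d,f},{e,f},{a,e,f},{d,e,f}}
  U12={{b,c},{b,d},{b,c,d}} U13={{a,b}} U23={{a,e},{d,f},{e,f},{a,e,f},{d,e,f}}
C dims 3,3; δ0: rk_F7 2
Ȟ^0: (3−2)−0=1 ⇒ Z/7
Ȟ^1: (3−0)−2=1 ⇒ Z/7
Ȟ^2: (0−0)−0=0 ⇒ 0


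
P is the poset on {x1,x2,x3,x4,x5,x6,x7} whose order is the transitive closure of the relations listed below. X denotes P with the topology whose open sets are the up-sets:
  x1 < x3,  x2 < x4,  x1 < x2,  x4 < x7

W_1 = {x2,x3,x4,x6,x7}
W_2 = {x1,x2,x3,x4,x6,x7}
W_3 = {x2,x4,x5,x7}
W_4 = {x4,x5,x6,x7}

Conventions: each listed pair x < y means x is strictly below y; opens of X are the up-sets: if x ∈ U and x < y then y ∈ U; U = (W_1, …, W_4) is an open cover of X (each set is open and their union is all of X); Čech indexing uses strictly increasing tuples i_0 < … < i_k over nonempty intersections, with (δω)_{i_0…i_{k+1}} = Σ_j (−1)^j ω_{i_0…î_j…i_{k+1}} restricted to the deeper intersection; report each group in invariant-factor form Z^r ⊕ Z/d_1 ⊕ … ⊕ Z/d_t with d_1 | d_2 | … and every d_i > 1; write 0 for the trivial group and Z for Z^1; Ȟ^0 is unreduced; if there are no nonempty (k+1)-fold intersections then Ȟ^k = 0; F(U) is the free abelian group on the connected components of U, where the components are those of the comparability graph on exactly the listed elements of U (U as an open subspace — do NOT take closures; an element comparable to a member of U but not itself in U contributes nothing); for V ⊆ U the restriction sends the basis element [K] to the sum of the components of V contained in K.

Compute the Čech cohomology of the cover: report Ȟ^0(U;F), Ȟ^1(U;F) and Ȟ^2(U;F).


nonempty intersections:
  W12={x2,x3,x4,x6,x7} W13={x2,x4,x7} W14={x4,x6,x7} W23={x2,x4,x7} W24={x4,x6,x7} W34={x4,x5,x7}
  W123={x2,x4,x7} W124={x4,x6,x7} W134={x4,x7} W234={x4,x7}
  W1234={x4,x7}
components per intersection:
  W1: {x2,x4,x7} {x3} {x6}
  W2: {x1,x2,x3,x4,x7} {x6}
  W3: {x2,x4,x7} {x5}
  W4: {x4,x7} {x5} {x6}
  W12: {x2,x4,x7} {x3} {x6}
  W13: {x2,x4,x7}
  W14: {x4,x7} {x6}
  W23: {x2,x4,x7}
  W24: {x4,x7} {x6}
  W34: {x4,x7} {x5}
  W123: {x2,x4,x7}
  W124: {x4,x7} {x6}
  W134: {x4,x7}
  W234: {x4,x7}
  W1234: {x4,x7}
C dims 10,11,5,1; δ0: rk 7, SNF 1^7; δ1: rk 4, SNF 1^4; δ2: rk 1, SNF 1^1
Ȟ^0: (10−7)−0=3 ⇒ Z^3
Ȟ^1: (11−4)−7=0 ⇒ 0
Ȟ^2: (5−1)−4=0 ⇒ 0

Ȟ^0 = Z^3, Ȟ^1 = 0 and Ȟ^2 = 0


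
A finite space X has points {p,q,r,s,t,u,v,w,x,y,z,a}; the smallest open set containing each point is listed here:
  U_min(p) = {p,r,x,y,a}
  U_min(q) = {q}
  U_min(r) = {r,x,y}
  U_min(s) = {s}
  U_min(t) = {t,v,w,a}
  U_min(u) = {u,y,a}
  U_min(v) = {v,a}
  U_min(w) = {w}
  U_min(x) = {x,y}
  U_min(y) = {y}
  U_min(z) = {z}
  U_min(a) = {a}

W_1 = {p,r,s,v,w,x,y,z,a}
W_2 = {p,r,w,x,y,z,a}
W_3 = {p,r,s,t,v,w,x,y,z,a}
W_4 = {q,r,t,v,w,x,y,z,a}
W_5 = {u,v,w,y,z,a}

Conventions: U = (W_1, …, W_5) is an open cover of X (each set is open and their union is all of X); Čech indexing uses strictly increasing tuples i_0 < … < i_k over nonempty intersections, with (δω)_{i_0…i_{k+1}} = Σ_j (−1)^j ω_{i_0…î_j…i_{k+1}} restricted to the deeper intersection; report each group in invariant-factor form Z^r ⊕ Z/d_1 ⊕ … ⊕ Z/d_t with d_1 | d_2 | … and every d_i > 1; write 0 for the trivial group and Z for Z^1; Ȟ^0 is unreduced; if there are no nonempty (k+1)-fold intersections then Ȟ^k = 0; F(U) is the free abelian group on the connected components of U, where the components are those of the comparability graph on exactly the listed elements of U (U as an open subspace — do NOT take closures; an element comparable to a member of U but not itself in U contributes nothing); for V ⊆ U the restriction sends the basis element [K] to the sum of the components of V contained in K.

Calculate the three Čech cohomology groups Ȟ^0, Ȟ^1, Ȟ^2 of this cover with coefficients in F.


intersection data:
  W12={p,r,w,x,y,z,a} W13={p,r,s,v,w,x,y,z,a} W14={r,v,w,x,y,z,a} W15={v,w,y,z,a} W23={p,r,w,x,y,z,a} W24={r,w,x,y,z,a} W25={w,y,z,a} W34={r,t,v,w,x,y,z,a} W35={v,w,y,z,a} W45={v,w,y,z,a}
  W123={p,r,w,x,y,z,a} W124={r,w,x,y,z,a} W125={w,y,z,a} W134={r,v,w,x,y,z,a} W135={v,w,y,z,a} W145={v,w,y,z,a} W234={r,w,x,y,z,a} W235={w,y,z,a} W245={w,y,z,a} W345={v,w,y,z,a}
  W1234={r,w,x,y,z,a} W1235={w,y,z,a} W1245={w,y,z,a} W1345={v,w,y,z,a} W2345={w,y,z,a}
  W12345={w,y,z,a}
components per intersection:
  W1: {p,r,v,x,y,a} {s} {w} {z}
  W2: {p,r,x,y,a} {w} {z}
  W3: {p,r,t,v,w,x,y,a} {s} {z}
  W4: {q} {r,x,y} {t,v,w,a} {z}
  W5: {u,v,y,a} {w} {z}
  W12: {p,r,x,y,a} {w} {z}
  W13: {p,r,v,x,y,a} {s} {w} {z}
  W14: {r,x,y} {v,a} {w} {z}
  W15: {v,a} {w} {y} {z}
  W23: {p,r,x,y,a} {w} {z}
  W24: {r,x,y} {w} {z} {a}
  W25: {w} {y} {z} {a}
  W34: {r,x,y} {t,v,w,a} {z}
  W35: {v,a} {w} {y} {z}
  W45: {v,a} {w} {y} {z}
  W123: {p,r,x,y,a} {w} {z}
  W124: {r,x,y} {w} {z} {a}
  W125: {w} {y} {z} {a}
  W134: {r,x,y} {v,a} {w} {z}
  W135: {v,a} {w} {y} {z}
  W145: {v,a} {w} {y} {z}
  W234: {r,x,y} {w} {z} {a}
  W235: {w} {y} {z} {a}
  W245: {w} {y} {z} {a}
  W345: {v,a} {w} {y} {z}
  W1234: {r,x,y} {w} {z} {a}
  W1235: {w} {y} {z} {a}
  W1245: {w} {y} {z} {a}
  W1345: {v,a} {w} {y} {z}
  W2345: {w} {y} {z} {a}
  W12345: {w} {y} {z} {a}
C dims 17,37,39,20; δ0: rk 13, SNF 1^13; δ1: rk 23, SNF 1^23; δ2: rk 16, SNF 1^16
Ȟ^0 = (17 − 13) − 0 = 4, so Ȟ^0 ≅ Z^4
Ȟ^1 = (37 − 23) − 13 = 1, so Ȟ^1 ≅ Z
Ȟ^2 = (39 − 16) − 23 = 0, so Ȟ^2 ≅ 0

Ȟ^0 ≅ Z^4, Ȟ^1 ≅ Z and Ȟ^2 ≅ 0


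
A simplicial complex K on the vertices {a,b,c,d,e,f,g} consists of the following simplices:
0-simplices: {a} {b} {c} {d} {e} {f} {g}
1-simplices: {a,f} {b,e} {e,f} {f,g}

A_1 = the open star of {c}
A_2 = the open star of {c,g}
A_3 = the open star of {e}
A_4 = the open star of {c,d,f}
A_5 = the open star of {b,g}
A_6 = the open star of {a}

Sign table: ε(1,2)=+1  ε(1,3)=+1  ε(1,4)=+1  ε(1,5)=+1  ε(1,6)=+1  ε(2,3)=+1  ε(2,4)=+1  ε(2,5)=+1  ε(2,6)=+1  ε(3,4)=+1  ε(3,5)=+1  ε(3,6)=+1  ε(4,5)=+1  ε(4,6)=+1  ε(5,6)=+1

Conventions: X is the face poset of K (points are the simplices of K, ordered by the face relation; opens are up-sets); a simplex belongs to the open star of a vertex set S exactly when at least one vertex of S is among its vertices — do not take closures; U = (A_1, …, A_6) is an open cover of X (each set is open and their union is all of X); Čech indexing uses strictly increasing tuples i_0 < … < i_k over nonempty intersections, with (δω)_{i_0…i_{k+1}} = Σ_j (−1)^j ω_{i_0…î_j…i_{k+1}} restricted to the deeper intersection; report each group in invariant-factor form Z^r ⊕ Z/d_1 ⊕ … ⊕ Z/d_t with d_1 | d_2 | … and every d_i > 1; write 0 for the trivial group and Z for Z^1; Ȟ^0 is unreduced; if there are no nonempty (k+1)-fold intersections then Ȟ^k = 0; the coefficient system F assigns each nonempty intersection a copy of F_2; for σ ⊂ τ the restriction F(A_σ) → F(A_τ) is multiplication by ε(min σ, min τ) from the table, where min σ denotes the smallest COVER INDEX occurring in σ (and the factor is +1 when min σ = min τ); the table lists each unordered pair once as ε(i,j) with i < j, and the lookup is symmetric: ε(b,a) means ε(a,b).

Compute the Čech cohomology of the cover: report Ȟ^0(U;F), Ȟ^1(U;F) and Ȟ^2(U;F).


cover nerve:
  A1={{c}} A2={{c},{g},{f,g}} A3={{e},{b,e},{e,f}} A4={{c},{d},{f},{a,f},{e,f},{f,g}} A5={{b},{g},{b,e},{f,g}} A6={{a},{a,f}}
  A12={{c}} A14={{c}} A24={{c},{f,g}} A25={{g},{f,g}} A34={{e,f}} A35={{b,e}} A45={{f,g}} A46={{a,f}}
  A124={{c}} A245={{f,g}}
C dims 6,8,2; δ0: rk_F2 5; δ1: rk_F2 2
Ȟ^0: (6−5)−0=1 ⇒ Z/2
Ȟ^1: (8−2)−5=1 ⇒ Z/2
Ȟ^2: (2−0)−2=0 ⇒ 0

Ȟ^0 ≅ Z/2, Ȟ^1 ≅ Z/2, Ȟ^2 ≅ 0


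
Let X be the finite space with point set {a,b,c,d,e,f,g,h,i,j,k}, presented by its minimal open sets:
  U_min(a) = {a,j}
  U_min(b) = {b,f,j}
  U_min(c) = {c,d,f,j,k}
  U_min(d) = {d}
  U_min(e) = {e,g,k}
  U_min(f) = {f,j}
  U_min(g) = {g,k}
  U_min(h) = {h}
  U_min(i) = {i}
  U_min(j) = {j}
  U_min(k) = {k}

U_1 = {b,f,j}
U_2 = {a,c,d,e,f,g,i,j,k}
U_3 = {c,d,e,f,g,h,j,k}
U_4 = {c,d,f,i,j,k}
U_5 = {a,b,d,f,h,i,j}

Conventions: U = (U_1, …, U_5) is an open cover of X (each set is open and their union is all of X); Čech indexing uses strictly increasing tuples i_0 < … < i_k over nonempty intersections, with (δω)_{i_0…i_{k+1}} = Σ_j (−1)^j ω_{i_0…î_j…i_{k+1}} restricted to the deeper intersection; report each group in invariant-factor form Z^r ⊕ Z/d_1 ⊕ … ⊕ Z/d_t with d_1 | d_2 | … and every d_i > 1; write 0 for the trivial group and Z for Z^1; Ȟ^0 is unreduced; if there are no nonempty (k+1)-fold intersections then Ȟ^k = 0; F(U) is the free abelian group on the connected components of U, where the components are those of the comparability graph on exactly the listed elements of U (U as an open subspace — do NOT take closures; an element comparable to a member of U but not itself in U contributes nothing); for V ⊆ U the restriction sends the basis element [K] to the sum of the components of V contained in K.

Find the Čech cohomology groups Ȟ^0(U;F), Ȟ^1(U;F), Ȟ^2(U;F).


Ȟ^0 ≅ Z^3,  Ȟ^1 ≅ 0,  Ȟ^2 ≅ 0

nonempty overlaps:
  U12={f,j} U13={f,j} U14={f,j} U15={b,f,j} U23={c,d,e,f,g,j,k} U24={c,d,f,i,j,k} U25={a,d,f,i,j} U34={c,d,f,j,k} U35={d,f,h,j} U45={d,f,i,j}
  U123={f,j} U124={f,j} U125={f,j} U134={f,j} U135={f,j} U145={f,j} U234={c,d,f,j,k} U235={d,f,j} U245={d,f,i,j} U345={d,f,j}
  U1234={f,j} U1235={f,j} U1245={f,j} U1345={f,j} U2345={d,f,j}
  U12345={f,j}
components per intersection:
  U1: {b,f,j}
  U2: {a,c,d,e,f,g,j,k} {i}
  U3: {c,d,e,f,g,j,k} {h}
  U4: {c,d,f,j,k} {i}
  U5: {a,b,f,j} {d} {h} {i}
  U12: {f,j}
  U13: {f,j}
  U14: {f,j}
  U15: {b,f,j}
  U23: {c,d,e,f,g,j,k}
  U24: {c,d,f,j,k} {i}
  U25: {a,f,j} {d} {i}
  U34: {c,d,f,j,k}
  U35: {d} {f,j} {h}
  U45: {d} {f,j} {i}
  U123: {f,j}
  U124: {f,j}
  U125: {f,j}
  U134: {f,j}
  U135: {f,j}
  U145: {f,j}
  U234: {c,d,f,j,k}
  U235: {d} {f,j}
  U245: {d} {f,j} {i}
  U345: {d} {f,j}
  U1234: {f,j}
  U1235: {f,j}
  U1245: {f,j}
  U1345: {f,j}
  U2345: {d} {f,j}
  U12345: {f,j}
C dims 11,17,14,6; δ0: rk 8, SNF 1^8; δ1: rk 9, SNF 1^9; δ2: rk 5, SNF 1^5
degree 0: 11−8−0 = 3 → Ȟ^0 ≅ Z^3
degree 1: 17−9−8 = 0 → Ȟ^1 ≅ 0
degree 2: 14−5−9 = 0 → Ȟ^2 ≅ 0


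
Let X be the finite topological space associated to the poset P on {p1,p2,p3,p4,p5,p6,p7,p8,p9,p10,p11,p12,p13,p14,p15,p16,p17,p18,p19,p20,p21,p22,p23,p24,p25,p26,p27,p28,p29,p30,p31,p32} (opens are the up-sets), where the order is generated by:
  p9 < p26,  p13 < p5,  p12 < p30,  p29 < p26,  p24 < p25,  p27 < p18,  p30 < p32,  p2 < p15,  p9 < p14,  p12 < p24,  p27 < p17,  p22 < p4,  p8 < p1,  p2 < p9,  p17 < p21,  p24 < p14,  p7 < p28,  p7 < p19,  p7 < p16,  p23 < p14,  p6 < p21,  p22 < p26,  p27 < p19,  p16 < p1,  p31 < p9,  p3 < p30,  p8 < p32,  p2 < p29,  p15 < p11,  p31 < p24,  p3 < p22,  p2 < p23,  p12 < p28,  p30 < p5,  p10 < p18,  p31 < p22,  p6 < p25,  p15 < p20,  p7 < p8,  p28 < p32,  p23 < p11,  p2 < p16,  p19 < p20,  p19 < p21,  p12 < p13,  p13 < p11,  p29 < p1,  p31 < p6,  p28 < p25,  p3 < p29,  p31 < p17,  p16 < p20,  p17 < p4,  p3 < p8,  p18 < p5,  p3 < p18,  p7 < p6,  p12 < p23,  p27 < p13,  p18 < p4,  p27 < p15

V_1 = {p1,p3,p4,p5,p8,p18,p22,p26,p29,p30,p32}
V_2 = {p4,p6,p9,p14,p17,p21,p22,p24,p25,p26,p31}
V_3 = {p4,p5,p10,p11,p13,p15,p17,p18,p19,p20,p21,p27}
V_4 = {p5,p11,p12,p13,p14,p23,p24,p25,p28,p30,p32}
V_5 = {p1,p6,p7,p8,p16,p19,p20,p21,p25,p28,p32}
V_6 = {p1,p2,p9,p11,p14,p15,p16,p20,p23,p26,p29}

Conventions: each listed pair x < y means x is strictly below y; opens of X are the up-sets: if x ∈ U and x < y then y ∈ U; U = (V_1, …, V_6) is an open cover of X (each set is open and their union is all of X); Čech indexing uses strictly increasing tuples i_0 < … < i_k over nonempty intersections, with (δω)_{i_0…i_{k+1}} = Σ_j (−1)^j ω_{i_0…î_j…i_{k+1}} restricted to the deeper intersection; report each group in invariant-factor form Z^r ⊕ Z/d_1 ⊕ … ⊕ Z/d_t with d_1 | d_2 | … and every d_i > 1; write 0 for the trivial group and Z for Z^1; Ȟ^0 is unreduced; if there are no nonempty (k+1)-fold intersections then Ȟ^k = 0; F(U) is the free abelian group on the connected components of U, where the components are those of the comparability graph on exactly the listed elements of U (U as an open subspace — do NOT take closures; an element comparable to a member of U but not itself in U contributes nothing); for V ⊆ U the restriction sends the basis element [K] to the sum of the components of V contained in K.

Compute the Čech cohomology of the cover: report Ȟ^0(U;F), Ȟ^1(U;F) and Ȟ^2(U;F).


Ȟ^0 = Z; Ȟ^1 = 0; Ȟ^2 = Z/2

intersection data:
  V12={p4,p22,p26} V13={p4,p5,p18} V14={p5,p30,p32} V15={p1,p8,p32} V16={p1,p26,p29} V23={p4,p17,p21} V24={p14,p24,p25} V25={p6,p21,p25} V26={p9,p14,p26} V34={p5,p11,p13} V35={p19,p20,p21} V36={p11,p15,p20} V45={p25,p28,p32} V46={p11,p14,p23} V56={p1,p16,p20}
  V123={p4} V126={p26} V134={p5} V145={p32} V156={p1} V235={p21} V245={p25} V246={p14} V346={p11} V356={p20}
components per intersection:
  V1: {p1,p3,p4,p5,p8,p18,p22,p26,p29,p30,p32}
  V2: {p4,p6,p9,p14,p17,p21,p22,p24,p25,p26,p31}
  V3: {p4,p5,p10,p11,p13,p15,p17,p18,p19,p20,p21,p27}
  V4: {p5,p11,p12,p13,p14,p23,p24,p25,p28,p30,p32}
  V5: {p1,p6,p7,p8,p16,p19,p20,p21,p25,p28,p32}
  V6: {p1,p2,p9,p11,p14,p15,p16,p20,p23,p26,p29}
  V12: {p4,p22,p26}
  V13: {p4,p5,p18}
  V14: {p5,p30,p32}
  V15: {p1,p8,p32}
  V16: {p1,p26,p29}
  V23: {p4,p17,p21}
  V24: {p14,p24,p25}
  V25: {p6,p21,p25}
  V26: {p9,p14,p26}
  V34: {p5,p11,p13}
  V35: {p19,p20,p21}
  V36: {p11,p15,p20}
  V45: {p25,p28,p32}
  V46: {p11,p14,p23}
  V56: {p1,p16,p20}
  V123: {p4}
  V126: {p26}
  V134: {p5}
  V145: {p32}
  V156: {p1}
  V235: {p21}
  V245: {p25}
  V246: {p14}
  V346: {p11}
  V356: {p20}
C dims 6,15,10; δ0: rk 5, SNF 1^5; δ1: rk 10, SNF 1^9·2
Ȟ^0 = (6 − 5) − 0 = 1, so Ȟ^0 ≅ Z
Ȟ^1 = (15 − 10) − 5 = 0, so Ȟ^1 ≅ 0
Ȟ^2 = (10 − 0) − 10 = 0 plus torsion [2], so Ȟ^2 ≅ Z/2


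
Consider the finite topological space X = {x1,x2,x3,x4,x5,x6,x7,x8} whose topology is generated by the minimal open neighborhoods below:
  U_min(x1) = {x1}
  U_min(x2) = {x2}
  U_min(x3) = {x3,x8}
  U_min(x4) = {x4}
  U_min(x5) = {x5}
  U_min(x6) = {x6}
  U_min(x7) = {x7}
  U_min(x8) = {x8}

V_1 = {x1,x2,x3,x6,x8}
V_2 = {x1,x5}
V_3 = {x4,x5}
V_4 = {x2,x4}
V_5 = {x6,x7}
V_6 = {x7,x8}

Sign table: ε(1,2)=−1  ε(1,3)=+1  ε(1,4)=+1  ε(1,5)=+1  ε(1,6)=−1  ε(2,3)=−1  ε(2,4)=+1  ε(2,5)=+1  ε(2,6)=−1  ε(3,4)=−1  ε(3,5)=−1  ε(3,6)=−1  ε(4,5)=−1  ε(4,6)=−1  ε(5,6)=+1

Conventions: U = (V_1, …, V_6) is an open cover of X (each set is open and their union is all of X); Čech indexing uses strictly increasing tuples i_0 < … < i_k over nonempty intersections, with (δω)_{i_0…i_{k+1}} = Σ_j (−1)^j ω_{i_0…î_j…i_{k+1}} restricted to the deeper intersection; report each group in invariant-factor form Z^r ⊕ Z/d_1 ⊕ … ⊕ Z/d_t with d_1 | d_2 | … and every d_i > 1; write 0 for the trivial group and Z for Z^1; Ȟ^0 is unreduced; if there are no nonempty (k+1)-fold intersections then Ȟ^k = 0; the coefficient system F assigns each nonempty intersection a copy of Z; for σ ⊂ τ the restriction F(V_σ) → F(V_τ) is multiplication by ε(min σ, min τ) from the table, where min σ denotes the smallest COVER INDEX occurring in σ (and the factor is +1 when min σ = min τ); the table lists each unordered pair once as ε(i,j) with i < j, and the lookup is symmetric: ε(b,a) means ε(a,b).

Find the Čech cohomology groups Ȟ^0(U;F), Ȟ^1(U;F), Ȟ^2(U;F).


nerve simplices:
  V12={x1} V14={x2} V15={x6} V16={x8} V23={x5} V34={x4} V56={x7}
C dims 6,7; δ0: rk 6, SNF 1^5·2
degree 0: 6−6−0 = 0 → Ȟ^0 ≅ 0
degree 1: 7−0−6 = 1 plus torsion [2] → Ȟ^1 ≅ Z ⊕ Z/2
degree 2: 0−0−0 = 0 → Ȟ^2 ≅ 0

Ȟ^0 ≅ 0, Ȟ^1 ≅ Z ⊕ Z/2 and Ȟ^2 ≅ 0


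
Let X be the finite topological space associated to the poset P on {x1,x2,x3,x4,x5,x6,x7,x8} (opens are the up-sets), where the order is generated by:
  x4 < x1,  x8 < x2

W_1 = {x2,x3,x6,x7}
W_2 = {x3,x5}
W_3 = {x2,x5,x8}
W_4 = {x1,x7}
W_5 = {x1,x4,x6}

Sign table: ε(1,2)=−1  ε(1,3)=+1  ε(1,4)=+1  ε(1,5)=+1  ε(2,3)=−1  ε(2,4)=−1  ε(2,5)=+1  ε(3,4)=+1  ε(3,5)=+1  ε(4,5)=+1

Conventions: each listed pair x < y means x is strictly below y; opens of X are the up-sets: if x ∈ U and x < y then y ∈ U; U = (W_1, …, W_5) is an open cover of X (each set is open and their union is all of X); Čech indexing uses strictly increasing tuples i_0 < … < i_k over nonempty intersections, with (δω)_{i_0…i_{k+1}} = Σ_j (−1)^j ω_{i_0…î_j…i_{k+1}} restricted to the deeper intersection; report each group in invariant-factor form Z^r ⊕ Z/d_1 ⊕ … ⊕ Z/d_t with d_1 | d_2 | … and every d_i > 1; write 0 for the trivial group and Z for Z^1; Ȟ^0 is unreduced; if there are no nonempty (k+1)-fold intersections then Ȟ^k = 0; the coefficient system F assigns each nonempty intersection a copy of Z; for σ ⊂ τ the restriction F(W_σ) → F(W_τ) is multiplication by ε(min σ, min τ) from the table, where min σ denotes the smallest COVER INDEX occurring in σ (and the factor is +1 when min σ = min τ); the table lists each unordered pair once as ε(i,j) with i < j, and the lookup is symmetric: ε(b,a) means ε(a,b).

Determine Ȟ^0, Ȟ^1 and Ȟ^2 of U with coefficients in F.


Ȟ^0(U;F) ≅ Z,  Ȟ^1(U;F) ≅ Z^2,  Ȟ^2(U;F) ≅ 0

nerve simplices:
  W12={x3} W13={x2} W14={x7} W15={x6} W23={x5} W45={x1}
C dims 5,6; δ0: rk 4, SNF 1^4
degree 0: 5−4−0 = 1 → Ȟ^0 ≅ Z
degree 1: 6−0−4 = 2 → Ȟ^1 ≅ Z^2
degree 2: 0−0−0 = 0 → Ȟ^2 ≅ 0


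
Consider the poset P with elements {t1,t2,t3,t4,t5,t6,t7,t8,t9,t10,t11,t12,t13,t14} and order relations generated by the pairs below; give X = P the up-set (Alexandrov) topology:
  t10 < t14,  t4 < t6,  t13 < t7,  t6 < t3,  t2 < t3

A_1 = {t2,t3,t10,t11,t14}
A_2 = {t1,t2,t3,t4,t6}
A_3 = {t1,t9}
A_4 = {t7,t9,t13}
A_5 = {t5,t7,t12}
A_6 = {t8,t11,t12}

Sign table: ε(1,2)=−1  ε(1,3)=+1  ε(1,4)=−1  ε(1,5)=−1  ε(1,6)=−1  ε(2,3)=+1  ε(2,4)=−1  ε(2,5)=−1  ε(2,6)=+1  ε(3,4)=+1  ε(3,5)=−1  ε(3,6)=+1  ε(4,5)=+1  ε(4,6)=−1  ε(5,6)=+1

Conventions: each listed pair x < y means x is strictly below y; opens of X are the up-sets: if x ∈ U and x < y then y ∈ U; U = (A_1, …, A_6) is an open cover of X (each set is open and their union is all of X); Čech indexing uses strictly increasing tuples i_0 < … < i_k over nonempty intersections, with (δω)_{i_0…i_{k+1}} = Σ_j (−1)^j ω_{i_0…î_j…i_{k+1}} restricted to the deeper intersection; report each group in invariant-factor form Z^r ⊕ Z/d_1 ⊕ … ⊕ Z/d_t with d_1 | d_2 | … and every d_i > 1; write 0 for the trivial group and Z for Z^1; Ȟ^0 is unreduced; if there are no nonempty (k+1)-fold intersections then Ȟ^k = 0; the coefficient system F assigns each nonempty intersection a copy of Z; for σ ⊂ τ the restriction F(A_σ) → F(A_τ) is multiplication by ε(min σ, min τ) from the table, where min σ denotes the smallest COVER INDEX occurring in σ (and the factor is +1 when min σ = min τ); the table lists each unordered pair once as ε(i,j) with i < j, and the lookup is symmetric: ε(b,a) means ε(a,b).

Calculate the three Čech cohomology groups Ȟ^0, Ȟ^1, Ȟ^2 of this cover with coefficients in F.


nerve of the cover:
  A12={t2,t3} A16={t11} A23={t1} A34={t9} A45={t7} A56={t12}
C dims 6,6; δ0: rk 5, SNF 1^5
Ȟ^0 = (6 − 5) − 0 = 1, so Ȟ^0 ≅ Z
Ȟ^1 = (6 − 0) − 5 = 1, so Ȟ^1 ≅ Z
Ȟ^2 = (0 − 0) − 0 = 0, so Ȟ^2 ≅ 0

Ȟ^0 ≅ Z, Ȟ^1 ≅ Z and Ȟ^2 ≅ 0


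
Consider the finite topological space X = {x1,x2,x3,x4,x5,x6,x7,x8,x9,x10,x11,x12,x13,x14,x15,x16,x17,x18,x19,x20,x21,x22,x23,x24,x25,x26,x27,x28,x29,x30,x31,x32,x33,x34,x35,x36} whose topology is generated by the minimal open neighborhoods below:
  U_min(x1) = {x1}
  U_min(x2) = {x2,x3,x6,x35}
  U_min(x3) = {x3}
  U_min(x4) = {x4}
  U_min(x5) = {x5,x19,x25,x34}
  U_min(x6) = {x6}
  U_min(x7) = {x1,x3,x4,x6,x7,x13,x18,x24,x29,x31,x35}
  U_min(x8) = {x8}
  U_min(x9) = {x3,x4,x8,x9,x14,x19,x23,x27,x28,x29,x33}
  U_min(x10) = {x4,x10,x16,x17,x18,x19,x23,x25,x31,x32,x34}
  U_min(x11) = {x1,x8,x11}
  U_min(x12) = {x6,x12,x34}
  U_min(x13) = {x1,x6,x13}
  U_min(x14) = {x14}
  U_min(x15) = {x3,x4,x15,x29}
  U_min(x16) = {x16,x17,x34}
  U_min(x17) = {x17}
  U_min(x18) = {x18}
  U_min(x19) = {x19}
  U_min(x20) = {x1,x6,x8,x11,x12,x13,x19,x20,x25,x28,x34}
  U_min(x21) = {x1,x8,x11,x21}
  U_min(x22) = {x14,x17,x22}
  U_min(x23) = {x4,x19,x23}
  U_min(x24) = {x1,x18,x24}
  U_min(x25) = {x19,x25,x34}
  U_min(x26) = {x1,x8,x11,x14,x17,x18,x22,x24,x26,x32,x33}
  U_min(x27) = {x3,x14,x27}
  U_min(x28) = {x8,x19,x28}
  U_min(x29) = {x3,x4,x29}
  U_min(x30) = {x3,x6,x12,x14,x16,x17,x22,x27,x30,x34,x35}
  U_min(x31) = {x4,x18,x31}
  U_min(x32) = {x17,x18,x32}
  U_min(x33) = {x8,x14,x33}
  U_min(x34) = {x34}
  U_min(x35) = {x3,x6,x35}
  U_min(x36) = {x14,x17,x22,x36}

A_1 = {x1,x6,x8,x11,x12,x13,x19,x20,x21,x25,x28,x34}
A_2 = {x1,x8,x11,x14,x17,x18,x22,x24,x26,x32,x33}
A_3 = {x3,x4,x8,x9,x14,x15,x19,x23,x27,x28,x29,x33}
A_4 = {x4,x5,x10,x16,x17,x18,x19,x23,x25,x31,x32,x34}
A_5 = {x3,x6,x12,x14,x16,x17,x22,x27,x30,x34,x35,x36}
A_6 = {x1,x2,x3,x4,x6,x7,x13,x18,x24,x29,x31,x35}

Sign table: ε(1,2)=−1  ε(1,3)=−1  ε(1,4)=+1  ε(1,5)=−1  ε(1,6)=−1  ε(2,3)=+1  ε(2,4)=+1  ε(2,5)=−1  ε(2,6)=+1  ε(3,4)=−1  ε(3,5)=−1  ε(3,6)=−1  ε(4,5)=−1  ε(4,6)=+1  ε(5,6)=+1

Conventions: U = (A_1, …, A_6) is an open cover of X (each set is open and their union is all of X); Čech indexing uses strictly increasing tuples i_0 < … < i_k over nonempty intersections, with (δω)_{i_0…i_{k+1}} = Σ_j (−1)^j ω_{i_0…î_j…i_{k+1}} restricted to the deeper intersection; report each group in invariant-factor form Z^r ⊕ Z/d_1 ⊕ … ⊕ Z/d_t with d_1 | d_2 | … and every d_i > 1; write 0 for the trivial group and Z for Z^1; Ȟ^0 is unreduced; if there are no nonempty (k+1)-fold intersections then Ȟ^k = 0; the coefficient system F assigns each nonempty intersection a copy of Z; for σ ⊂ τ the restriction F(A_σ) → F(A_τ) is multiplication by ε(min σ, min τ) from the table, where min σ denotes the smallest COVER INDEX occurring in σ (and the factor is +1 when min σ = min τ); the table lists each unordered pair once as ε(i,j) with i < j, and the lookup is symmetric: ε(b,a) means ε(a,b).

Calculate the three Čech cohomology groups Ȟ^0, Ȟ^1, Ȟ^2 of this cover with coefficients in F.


Ȟ^0 ≅ 0, Ȟ^1 ≅ Z/2, Ȟ^2 ≅ Z

cover nerve:
  A12={x1,x8,x11} A13={x8,x19,x28} A14={x19,x25,x34} A15={x6,x12,x34} A16={x1,x6,x13} A23={x8,x14,x33} A24={x17,x18,x32} A25={x14,x17,x22} A26={x1,x18,x24} A34={x4,x19,x23} A35={x3,x14,x27} A36={x3,x4,x29} A45={x16,x17,x34} A46={x4,x18,x31} A56={x3,x6,x35}
  A123={x8} A126={x1} A134={x19} A145={x34} A156={x6} A235={x14} A245={x17} A246={x18} A346={x4} A356={x3}
C dims 6,15,10; δ0: rk 6, SNF 1^5·2; δ1: rk 9, SNF 1^9
Ȟ^0: (6−6)−0=0 ⇒ 0
Ȟ^1: (15−9)−6=0 plus torsion [2] ⇒ Z/2
Ȟ^2: (10−0)−9=1 ⇒ Z
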